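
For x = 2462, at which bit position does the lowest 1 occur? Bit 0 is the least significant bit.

1

2462 = 100110011110
Trailing zeros: 1, so the lowest set bit is bit 1 (value 2).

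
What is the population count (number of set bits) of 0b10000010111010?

n = 10000010111010
Count the 1s: 1 + 1 + 1 + 1 + 1 + 1 = 6

6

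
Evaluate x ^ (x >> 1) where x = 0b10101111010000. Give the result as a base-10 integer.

15928

x = 10101111010000 = 11216
x>>1 = 01010111101000
XOR  = 11111000111000 = 15928
(x ^ (x >> 1) gives the standard binary-reflected Gray code of x.)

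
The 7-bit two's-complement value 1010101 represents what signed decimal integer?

-43

pattern = 1010101 (MSB is 1 ⇒ negative)
Invert: 0101010, add 1 → 0101011 = 43, so the value is -43.
(Equivalently: 85 - 2^7 = 85 - 128 = -43.)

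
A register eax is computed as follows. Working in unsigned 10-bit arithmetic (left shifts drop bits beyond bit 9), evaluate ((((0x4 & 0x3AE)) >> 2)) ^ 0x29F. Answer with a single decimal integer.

0x4 = 0000000100
0x3AE = 1110101110
→ & → 0000000100 = 4
→ >> 2 → 0000000001 = 1
0x29F = 1010011111
→ ^ → 1010011110 = 670

670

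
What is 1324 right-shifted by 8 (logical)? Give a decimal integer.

1324 = 10100101100
shift right by 8 → 00000000101 = 5
(equivalently, floor(1324 / 256))

5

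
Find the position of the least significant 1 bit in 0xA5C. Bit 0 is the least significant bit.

0xA5C = 101001011100
Trailing zeros: 2, so the lowest set bit is bit 2 (value 4).

2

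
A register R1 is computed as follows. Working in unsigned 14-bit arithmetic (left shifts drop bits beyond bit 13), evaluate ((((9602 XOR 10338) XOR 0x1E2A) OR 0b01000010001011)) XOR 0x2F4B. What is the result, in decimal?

15488

9602 = 10010110000010
10338 = 10100001100010
→ XOR → 00110111100000 = 3552
0x1E2A = 01111000101010
→ XOR → 01001111001010 = 5066
0b01000010001011 = 01000010001011
→ OR → 01001111001011 = 5067
0x2F4B = 10111101001011
→ XOR → 11110010000000 = 15488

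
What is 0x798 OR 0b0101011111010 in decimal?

0x798 = 011110011000
b = 101011111010
 OR → 111111111010 = 4090

4090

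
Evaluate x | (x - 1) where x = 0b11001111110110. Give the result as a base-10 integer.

x = 11001111110110 = 13302
x - 1 = 11001111110101
OR    = 11001111110111 = 13303
(x | (x - 1) sets all bits below the lowest set bit.)

13303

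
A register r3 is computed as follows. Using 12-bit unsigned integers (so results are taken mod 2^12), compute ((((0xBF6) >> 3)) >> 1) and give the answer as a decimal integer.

191

0xBF6 = 101111110110
→ >> 3 → 000101111110 = 382
→ >> 1 → 000010111111 = 191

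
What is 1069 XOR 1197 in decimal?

1069 = 10000101101
1197 = 10010101101
XOR → 00010000000 = 128

128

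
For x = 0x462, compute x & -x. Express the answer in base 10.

2

x = 10001100010 = 1122
-x (two's complement) = …01110011110
AND   = 00000000010 = 2
(x & -x isolates the lowest set bit of x.)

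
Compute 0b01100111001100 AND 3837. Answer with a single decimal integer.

2252

a = 1100111001100
3837 = 0111011111101
AND → 0100011001100 = 2252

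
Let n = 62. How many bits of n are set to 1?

62 = 111110
Count the 1s: 1 + 1 + 1 + 1 + 1 = 5

5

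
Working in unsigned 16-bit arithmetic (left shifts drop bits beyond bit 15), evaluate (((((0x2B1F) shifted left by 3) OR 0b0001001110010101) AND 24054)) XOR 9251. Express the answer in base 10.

32215

0x2B1F = 0010101100011111
→ shifted left by 3 (mod 2^16) → 0101100011111000 = 22776
0b0001001110010101 = 0001001110010101
→ OR → 0101101111111101 = 23549
24054 = 0101110111110110
→ AND → 0101100111110100 = 23028
9251 = 0010010000100011
→ XOR → 0111110111010111 = 32215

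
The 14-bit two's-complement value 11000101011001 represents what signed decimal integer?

pattern = 11000101011001 (MSB is 1 ⇒ negative)
Invert: 00111010100110, add 1 → 00111010100111 = 3751, so the value is -3751.
(Equivalently: 12633 - 2^14 = 12633 - 16384 = -3751.)

-3751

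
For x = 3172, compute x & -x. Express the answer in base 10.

4

x = 110001100100 = 3172
-x (two's complement) = …001110011100
AND   = 000000000100 = 4
(x & -x isolates the lowest set bit of x.)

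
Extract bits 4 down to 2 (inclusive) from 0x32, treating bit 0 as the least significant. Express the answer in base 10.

4

v = 0000110010
Shift right by 2: 00001100
Mask low 3 bits: 100 = 4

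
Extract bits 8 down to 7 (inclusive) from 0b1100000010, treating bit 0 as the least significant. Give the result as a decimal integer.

2

v = 1100000010
Shift right by 7: 110
Mask low 2 bits: 10 = 2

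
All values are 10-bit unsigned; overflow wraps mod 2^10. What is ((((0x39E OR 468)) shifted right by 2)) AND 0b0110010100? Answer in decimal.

148

0x39E = 1110011110
468 = 0111010100
→ OR → 1111011110 = 990
→ shifted right by 2 → 0011110111 = 247
0b0110010100 = 0110010100
→ AND → 0010010100 = 148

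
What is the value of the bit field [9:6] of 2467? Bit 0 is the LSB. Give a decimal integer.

6

v = 100110100011
Shift right by 6: 100110
Mask low 4 bits: 0110 = 6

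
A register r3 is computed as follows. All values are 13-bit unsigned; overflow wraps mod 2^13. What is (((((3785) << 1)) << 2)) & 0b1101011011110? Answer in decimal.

3785 = 0111011001001
→ << 1 (mod 2^13) → 1110110010010 = 7570
→ << 2 (mod 2^13) → 1011001001000 = 5704
0b1101011011110 = 1101011011110
→ & → 1001001001000 = 4680

4680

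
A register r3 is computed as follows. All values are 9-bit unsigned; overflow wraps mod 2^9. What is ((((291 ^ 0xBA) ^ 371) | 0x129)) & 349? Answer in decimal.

329

291 = 100100011
0xBA = 010111010
→ ^ → 110011001 = 409
371 = 101110011
→ ^ → 011101010 = 234
0x129 = 100101001
→ | → 111101011 = 491
349 = 101011101
→ & → 101001001 = 329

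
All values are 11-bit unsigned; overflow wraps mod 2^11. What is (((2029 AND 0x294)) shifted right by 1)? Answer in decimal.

2029 = 11111101101
0x294 = 01010010100
→ AND → 01010000100 = 644
→ shifted right by 1 → 00101000010 = 322

322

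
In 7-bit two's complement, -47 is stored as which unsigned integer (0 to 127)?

47 in 7 bits: 0101111
Invert: 1010000
Add 1:  1010001 = 81
(Check: 2^7 - 47 = 128 - 47 = 81.)

81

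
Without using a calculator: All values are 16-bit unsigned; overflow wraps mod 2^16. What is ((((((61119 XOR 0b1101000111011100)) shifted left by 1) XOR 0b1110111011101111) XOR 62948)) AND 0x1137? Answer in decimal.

261

61119 = 1110111010111111
0b1101000111011100 = 1101000111011100
→ XOR → 0011111101100011 = 16227
→ shifted left by 1 (mod 2^16) → 0111111011000110 = 32454
0b1110111011101111 = 1110111011101111
→ XOR → 1001000000101001 = 36905
62948 = 1111010111100100
→ XOR → 0110010111001101 = 26061
0x1137 = 0001000100110111
→ AND → 0000000100000101 = 261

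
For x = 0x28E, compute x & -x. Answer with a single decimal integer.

2

x = 1010001110 = 654
-x (two's complement) = …0101110010
AND   = 0000000010 = 2
(x & -x isolates the lowest set bit of x.)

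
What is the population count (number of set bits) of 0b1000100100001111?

n = 1000100100001111
Count the 1s: 1 + 1 + 1 + 1 + 1 + 1 + 1 = 7

7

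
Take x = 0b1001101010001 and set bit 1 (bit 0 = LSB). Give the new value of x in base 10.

x = 1001101010001
bit 1 is currently 0; set it via x | (1 << 1) = x | 2
→ 1001101010011 = 4947

4947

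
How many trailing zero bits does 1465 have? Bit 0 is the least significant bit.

0

1465 = 10110111001
Trailing zeros: 0, so the lowest set bit is bit 0 (value 1).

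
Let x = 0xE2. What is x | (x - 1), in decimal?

227

x = 11100010 = 226
x - 1 = 11100001
OR    = 11100011 = 227
(x | (x - 1) sets all bits below the lowest set bit.)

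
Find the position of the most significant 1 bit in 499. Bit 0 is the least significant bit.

499 = 111110011
The topmost 1 is at position 8 (since 2^8 = 256 ≤ 499 < 512).

8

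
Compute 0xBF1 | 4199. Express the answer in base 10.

7159

0xBF1 = 0101111110001
4199 = 1000001100111
 OR → 1101111110111 = 7159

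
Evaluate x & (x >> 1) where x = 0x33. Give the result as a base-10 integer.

x = 110011 = 51
x>>1 = 011001
AND  = 010001 = 17
(x & (x >> 1) has a 1 wherever x has two consecutive 1 bits.)

17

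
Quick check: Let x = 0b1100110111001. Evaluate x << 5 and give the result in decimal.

x = 000001100110111001
shift left by 5 → 110011011100100000 = 210720
(equivalently, 6585 × 2^5 = 6585 × 32)

210720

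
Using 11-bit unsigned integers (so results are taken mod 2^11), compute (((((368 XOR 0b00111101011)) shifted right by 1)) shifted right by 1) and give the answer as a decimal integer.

368 = 00101110000
0b00111101011 = 00111101011
→ XOR → 00010011011 = 155
→ shifted right by 1 → 00001001101 = 77
→ shifted right by 1 → 00000100110 = 38

38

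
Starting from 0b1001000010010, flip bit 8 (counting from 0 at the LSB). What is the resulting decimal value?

4882

x = 1001000010010
bit 8 is currently 0; toggle it via x ^ (1 << 8) = x ^ 256
→ 1001100010010 = 4882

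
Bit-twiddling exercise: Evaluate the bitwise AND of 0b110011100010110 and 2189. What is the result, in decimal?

a = 110011100010110
2189 = 000100010001101
AND → 000000000000100 = 4

4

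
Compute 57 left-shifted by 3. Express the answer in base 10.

57 = 000111001
shift left by 3 → 111001000 = 456
(equivalently, 57 × 2^3 = 57 × 8)

456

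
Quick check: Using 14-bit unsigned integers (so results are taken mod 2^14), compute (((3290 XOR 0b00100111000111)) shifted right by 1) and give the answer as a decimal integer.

3290 = 00110011011010
0b00100111000111 = 00100111000111
→ XOR → 00010100011101 = 1309
→ shifted right by 1 → 00001010001110 = 654

654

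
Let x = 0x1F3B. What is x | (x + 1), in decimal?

x = 1111100111011 = 7995
x + 1 = 1111100111100
OR    = 1111100111111 = 7999
(x | (x + 1) sets the lowest cleared bit.)

7999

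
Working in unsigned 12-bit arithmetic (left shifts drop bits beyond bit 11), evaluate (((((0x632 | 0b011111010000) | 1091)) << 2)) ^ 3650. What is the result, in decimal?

398

0x632 = 011000110010
0b011111010000 = 011111010000
→ | → 011111110010 = 2034
1091 = 010001000011
→ | → 011111110011 = 2035
→ << 2 (mod 2^12) → 111111001100 = 4044
3650 = 111001000010
→ ^ → 000110001110 = 398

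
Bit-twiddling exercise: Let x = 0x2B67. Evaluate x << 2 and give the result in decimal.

0x2B67 = 0010101101100111
shift left by 2 → 1010110110011100 = 44444
(equivalently, 11111 × 2^2 = 11111 × 4)

44444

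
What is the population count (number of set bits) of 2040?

2040 = 11111111000
Count the 1s: 1 + 1 + 1 + 1 + 1 + 1 + 1 + 1 = 8

8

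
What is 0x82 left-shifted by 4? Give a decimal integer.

0x82 = 000010000010
shift left by 4 → 100000100000 = 2080
(equivalently, 130 × 2^4 = 130 × 16)

2080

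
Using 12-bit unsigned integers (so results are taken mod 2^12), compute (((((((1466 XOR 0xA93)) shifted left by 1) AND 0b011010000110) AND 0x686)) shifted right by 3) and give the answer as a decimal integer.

192

1466 = 010110111010
0xA93 = 101010010011
→ XOR → 111100101001 = 3881
→ shifted left by 1 (mod 2^12) → 111001010010 = 3666
0b011010000110 = 011010000110
→ AND → 011000000010 = 1538
0x686 = 011010000110
→ AND → 011000000010 = 1538
→ shifted right by 3 → 000011000000 = 192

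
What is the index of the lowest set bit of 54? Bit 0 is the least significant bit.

1

54 = 110110
Trailing zeros: 1, so the lowest set bit is bit 1 (value 2).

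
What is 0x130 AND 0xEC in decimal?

32

0x130 = 100110000
0xEC = 011101100
AND → 000100000 = 32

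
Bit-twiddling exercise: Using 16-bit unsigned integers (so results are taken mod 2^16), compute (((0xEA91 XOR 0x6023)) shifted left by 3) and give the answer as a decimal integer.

21904

0xEA91 = 1110101010010001
0x6023 = 0110000000100011
→ XOR → 1000101010110010 = 35506
→ shifted left by 3 (mod 2^16) → 0101010110010000 = 21904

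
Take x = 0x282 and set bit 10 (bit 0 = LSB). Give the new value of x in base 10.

x = 001010000010
bit 10 is currently 0; set it via x | (1 << 10) = x | 1024
→ 011010000010 = 1666

1666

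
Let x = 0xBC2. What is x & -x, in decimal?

x = 101111000010 = 3010
-x (two's complement) = …010000111110
AND   = 000000000010 = 2
(x & -x isolates the lowest set bit of x.)

2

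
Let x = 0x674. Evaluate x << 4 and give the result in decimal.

0x674 = 000011001110100
shift left by 4 → 110011101000000 = 26432
(equivalently, 1652 × 2^4 = 1652 × 16)

26432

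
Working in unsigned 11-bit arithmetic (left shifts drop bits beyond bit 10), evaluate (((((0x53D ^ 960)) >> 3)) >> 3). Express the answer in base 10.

0x53D = 10100111101
960 = 01111000000
→ ^ → 11011111101 = 1789
→ >> 3 → 00011011111 = 223
→ >> 3 → 00000011011 = 27

27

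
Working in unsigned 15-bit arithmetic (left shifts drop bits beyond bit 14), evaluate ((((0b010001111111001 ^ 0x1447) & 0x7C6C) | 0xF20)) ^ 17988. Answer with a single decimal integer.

31080

0b010001111111001 = 010001111111001
0x1447 = 001010001000111
→ ^ → 011011110111110 = 14270
0x7C6C = 111110001101100
→ & → 011010000101100 = 13356
0xF20 = 000111100100000
→ | → 011111100101100 = 16172
17988 = 100011001000100
→ ^ → 111100101101000 = 31080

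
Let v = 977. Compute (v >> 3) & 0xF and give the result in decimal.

10

v = 00001111010001
Shift right by 3: 00001111010
Mask low 4 bits: 1010 = 10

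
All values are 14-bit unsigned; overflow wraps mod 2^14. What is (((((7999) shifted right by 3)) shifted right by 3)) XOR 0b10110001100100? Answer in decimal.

11288

7999 = 01111100111111
→ shifted right by 3 → 00001111100111 = 999
→ shifted right by 3 → 00000001111100 = 124
0b10110001100100 = 10110001100100
→ XOR → 10110000011000 = 11288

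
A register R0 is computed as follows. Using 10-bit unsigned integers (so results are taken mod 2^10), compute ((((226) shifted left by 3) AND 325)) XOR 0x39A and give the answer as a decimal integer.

666

226 = 0011100010
→ shifted left by 3 (mod 2^10) → 1100010000 = 784
325 = 0101000101
→ AND → 0100000000 = 256
0x39A = 1110011010
→ XOR → 1010011010 = 666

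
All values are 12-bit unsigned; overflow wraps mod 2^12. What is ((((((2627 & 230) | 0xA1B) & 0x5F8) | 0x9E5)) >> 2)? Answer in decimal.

639

2627 = 101001000011
230 = 000011100110
→ & → 000001000010 = 66
0xA1B = 101000011011
→ | → 101001011011 = 2651
0x5F8 = 010111111000
→ & → 000001011000 = 88
0x9E5 = 100111100101
→ | → 100111111101 = 2557
→ >> 2 → 001001111111 = 639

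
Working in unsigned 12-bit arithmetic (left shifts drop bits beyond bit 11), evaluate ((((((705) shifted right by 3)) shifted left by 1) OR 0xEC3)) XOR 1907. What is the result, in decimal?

705 = 001011000001
→ shifted right by 3 → 000001011000 = 88
→ shifted left by 1 (mod 2^12) → 000010110000 = 176
0xEC3 = 111011000011
→ OR → 111011110011 = 3827
1907 = 011101110011
→ XOR → 100110000000 = 2432

2432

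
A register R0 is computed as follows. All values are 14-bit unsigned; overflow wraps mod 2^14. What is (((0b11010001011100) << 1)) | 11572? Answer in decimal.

0b11010001011100 = 11010001011100
→ << 1 (mod 2^14) → 10100010111000 = 10424
11572 = 10110100110100
→ | → 10110110111100 = 11708

11708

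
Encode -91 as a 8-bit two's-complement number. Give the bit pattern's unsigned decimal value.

165

91 in 8 bits: 01011011
Invert: 10100100
Add 1:  10100101 = 165
(Check: 2^8 - 91 = 256 - 91 = 165.)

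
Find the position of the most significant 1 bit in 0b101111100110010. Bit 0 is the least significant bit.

0b101111100110010 = 101111100110010
The topmost 1 is at position 14 (since 2^14 = 16384 ≤ 24370 < 32768).

14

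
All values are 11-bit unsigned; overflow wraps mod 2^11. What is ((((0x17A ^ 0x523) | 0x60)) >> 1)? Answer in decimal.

0x17A = 00101111010
0x523 = 10100100011
→ ^ → 10001011001 = 1113
0x60 = 00001100000
→ | → 10001111001 = 1145
→ >> 1 → 01000111100 = 572

572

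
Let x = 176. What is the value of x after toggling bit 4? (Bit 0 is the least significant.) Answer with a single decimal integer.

x = 10110000
bit 4 is currently 1; toggle it via x ^ (1 << 4) = x ^ 16
→ 10100000 = 160

160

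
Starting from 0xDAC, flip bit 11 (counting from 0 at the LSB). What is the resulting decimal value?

x = 0110110101100
bit 11 is currently 1; toggle it via x ^ (1 << 11) = x ^ 2048
→ 0010110101100 = 1452

1452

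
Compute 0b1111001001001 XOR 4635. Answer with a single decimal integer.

a = 1111001001001
4635 = 1001000011011
XOR → 0110001010010 = 3154

3154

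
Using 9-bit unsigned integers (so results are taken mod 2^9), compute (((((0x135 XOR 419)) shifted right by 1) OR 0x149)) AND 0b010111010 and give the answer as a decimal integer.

0x135 = 100110101
419 = 110100011
→ XOR → 010010110 = 150
→ shifted right by 1 → 001001011 = 75
0x149 = 101001001
→ OR → 101001011 = 331
0b010111010 = 010111010
→ AND → 000001010 = 10

10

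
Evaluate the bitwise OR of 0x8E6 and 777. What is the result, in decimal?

0x8E6 = 100011100110
777 = 001100001001
 OR → 101111101111 = 3055

3055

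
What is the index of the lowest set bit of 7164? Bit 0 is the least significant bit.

7164 = 1101111111100
Trailing zeros: 2, so the lowest set bit is bit 2 (value 4).

2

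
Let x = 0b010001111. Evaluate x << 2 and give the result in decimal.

572

x = 0010001111
shift left by 2 → 1000111100 = 572
(equivalently, 143 × 2^2 = 143 × 4)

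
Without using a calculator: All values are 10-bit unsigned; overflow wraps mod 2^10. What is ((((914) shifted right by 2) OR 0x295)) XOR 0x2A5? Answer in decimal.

914 = 1110010010
→ shifted right by 2 → 0011100100 = 228
0x295 = 1010010101
→ OR → 1011110101 = 757
0x2A5 = 1010100101
→ XOR → 0001010000 = 80

80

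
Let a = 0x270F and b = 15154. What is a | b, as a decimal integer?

16191

0x270F = 10011100001111
15154 = 11101100110010
 OR → 11111100111111 = 16191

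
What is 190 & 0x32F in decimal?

46

190 = 0010111110
0x32F = 1100101111
AND → 0000101110 = 46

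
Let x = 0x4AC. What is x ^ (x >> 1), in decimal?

1786

x = 10010101100 = 1196
x>>1 = 01001010110
XOR  = 11011111010 = 1786
(x ^ (x >> 1) gives the standard binary-reflected Gray code of x.)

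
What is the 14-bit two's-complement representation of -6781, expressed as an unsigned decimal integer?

9603

6781 in 14 bits: 01101001111101
Invert: 10010110000010
Add 1:  10010110000011 = 9603
(Check: 2^14 - 6781 = 16384 - 6781 = 9603.)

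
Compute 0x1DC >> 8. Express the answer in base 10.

1

0x1DC = 111011100
shift right by 8 → 000000001 = 1
(equivalently, floor(476 / 256))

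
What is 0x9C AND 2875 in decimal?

0x9C = 000010011100
2875 = 101100111011
AND → 000000011000 = 24

24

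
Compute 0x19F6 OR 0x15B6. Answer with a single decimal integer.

0x19F6 = 1100111110110
0x15B6 = 1010110110110
 OR → 1110111110110 = 7670

7670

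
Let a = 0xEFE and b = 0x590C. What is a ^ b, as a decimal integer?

22514

0xEFE = 000111011111110
0x590C = 101100100001100
XOR → 101011111110010 = 22514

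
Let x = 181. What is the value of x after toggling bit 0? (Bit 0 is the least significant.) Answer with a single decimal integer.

x = 0010110101
bit 0 is currently 1; toggle it via x ^ (1 << 0) = x ^ 1
→ 0010110100 = 180

180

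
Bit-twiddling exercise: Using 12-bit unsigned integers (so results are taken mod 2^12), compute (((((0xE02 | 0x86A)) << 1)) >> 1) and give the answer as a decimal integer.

1642

0xE02 = 111000000010
0x86A = 100001101010
→ | → 111001101010 = 3690
→ << 1 (mod 2^12) → 110011010100 = 3284
→ >> 1 → 011001101010 = 1642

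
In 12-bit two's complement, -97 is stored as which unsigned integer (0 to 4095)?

97 in 12 bits: 000001100001
Invert: 111110011110
Add 1:  111110011111 = 3999
(Check: 2^12 - 97 = 4096 - 97 = 3999.)

3999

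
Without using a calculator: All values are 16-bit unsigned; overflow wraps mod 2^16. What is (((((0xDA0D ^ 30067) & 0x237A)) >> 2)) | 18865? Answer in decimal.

18943

0xDA0D = 1101101000001101
30067 = 0111010101110011
→ ^ → 1010111101111110 = 44926
0x237A = 0010001101111010
→ & → 0010001101111010 = 9082
→ >> 2 → 0000100011011110 = 2270
18865 = 0100100110110001
→ | → 0100100111111111 = 18943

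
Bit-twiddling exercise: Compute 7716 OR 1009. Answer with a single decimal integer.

7716 = 1111000100100
1009 = 0001111110001
 OR → 1111111110101 = 8181

8181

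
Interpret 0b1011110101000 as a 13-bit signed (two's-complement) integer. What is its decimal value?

-2136

pattern = 1011110101000 (MSB is 1 ⇒ negative)
Invert: 0100001010111, add 1 → 0100001011000 = 2136, so the value is -2136.
(Equivalently: 6056 - 2^13 = 6056 - 8192 = -2136.)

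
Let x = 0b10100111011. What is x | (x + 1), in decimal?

x = 10100111011 = 1339
x + 1 = 10100111100
OR    = 10100111111 = 1343
(x | (x + 1) sets the lowest cleared bit.)

1343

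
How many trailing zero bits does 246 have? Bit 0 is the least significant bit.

246 = 11110110
Trailing zeros: 1, so the lowest set bit is bit 1 (value 2).

1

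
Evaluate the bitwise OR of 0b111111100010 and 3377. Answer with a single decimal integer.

a = 111111100010
3377 = 110100110001
 OR → 111111110011 = 4083

4083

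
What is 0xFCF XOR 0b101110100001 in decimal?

0xFCF = 111111001111
b = 101110100001
XOR → 010001101110 = 1134

1134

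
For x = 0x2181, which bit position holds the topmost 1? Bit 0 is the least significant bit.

0x2181 = 10000110000001
The topmost 1 is at position 13 (since 2^13 = 8192 ≤ 8577 < 16384).

13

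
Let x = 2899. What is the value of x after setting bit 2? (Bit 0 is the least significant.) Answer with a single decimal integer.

x = 00101101010011
bit 2 is currently 0; set it via x | (1 << 2) = x | 4
→ 00101101010111 = 2903

2903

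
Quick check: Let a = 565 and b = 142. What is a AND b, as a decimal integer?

565 = 1000110101
142 = 0010001110
AND → 0000000100 = 4

4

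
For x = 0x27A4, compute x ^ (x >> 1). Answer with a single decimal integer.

x = 10011110100100 = 10148
x>>1 = 01001111010010
XOR  = 11010001110110 = 13430
(x ^ (x >> 1) gives the standard binary-reflected Gray code of x.)

13430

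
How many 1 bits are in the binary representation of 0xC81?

0xC81 = 110010000001
Count the 1s: 1 + 1 + 1 + 1 = 4

4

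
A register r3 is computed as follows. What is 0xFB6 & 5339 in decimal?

0xFB6 = 0111110110110
5339 = 1010011011011
AND → 0010010010010 = 1170

1170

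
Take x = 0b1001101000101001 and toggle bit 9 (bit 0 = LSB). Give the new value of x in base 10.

x = 1001101000101001
bit 9 is currently 1; toggle it via x ^ (1 << 9) = x ^ 512
→ 1001100000101001 = 38953

38953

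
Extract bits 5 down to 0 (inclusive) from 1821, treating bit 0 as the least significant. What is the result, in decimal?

29

v = 11100011101
Shift right by 0: 11100011101
Mask low 6 bits: 011101 = 29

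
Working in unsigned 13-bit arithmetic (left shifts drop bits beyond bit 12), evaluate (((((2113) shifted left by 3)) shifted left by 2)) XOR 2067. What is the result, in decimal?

51

2113 = 0100001000001
→ shifted left by 3 (mod 2^13) → 0001000001000 = 520
→ shifted left by 2 (mod 2^13) → 0100000100000 = 2080
2067 = 0100000010011
→ XOR → 0000000110011 = 51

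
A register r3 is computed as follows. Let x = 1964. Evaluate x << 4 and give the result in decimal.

1964 = 000011110101100
shift left by 4 → 111101011000000 = 31424
(equivalently, 1964 × 2^4 = 1964 × 16)

31424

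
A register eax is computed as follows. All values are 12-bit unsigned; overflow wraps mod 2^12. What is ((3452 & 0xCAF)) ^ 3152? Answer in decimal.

124

3452 = 110101111100
0xCAF = 110010101111
→ & → 110000101100 = 3116
3152 = 110001010000
→ ^ → 000001111100 = 124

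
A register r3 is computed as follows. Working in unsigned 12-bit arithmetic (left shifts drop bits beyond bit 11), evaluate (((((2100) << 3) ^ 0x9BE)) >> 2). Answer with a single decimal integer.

519

2100 = 100000110100
→ << 3 (mod 2^12) → 000110100000 = 416
0x9BE = 100110111110
→ ^ → 100000011110 = 2078
→ >> 2 → 001000000111 = 519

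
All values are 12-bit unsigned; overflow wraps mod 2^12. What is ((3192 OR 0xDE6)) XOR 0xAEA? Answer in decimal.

3192 = 110001111000
0xDE6 = 110111100110
→ OR → 110111111110 = 3582
0xAEA = 101011101010
→ XOR → 011100010100 = 1812

1812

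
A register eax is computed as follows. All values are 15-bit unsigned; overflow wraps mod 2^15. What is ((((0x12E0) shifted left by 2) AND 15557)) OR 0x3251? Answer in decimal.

0x12E0 = 001001011100000
→ shifted left by 2 (mod 2^15) → 100101110000000 = 19328
15557 = 011110011000101
→ AND → 000100010000000 = 2176
0x3251 = 011001001010001
→ OR → 011101011010001 = 15057

15057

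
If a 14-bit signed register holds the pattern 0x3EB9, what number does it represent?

pattern = 11111010111001 (MSB is 1 ⇒ negative)
Invert: 00000101000110, add 1 → 00000101000111 = 327, so the value is -327.
(Equivalently: 16057 - 2^14 = 16057 - 16384 = -327.)

-327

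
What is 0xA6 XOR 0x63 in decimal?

197

0xA6 = 10100110
0x63 = 01100011
XOR → 11000101 = 197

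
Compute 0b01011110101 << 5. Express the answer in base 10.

x = 000001011110101
shift left by 5 → 101111010100000 = 24224
(equivalently, 757 × 2^5 = 757 × 32)

24224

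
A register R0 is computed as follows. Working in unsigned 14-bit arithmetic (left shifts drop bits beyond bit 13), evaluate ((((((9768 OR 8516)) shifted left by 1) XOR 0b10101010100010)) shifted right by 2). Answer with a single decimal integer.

2334

9768 = 10011000101000
8516 = 10000101000100
→ OR → 10011101101100 = 10092
→ shifted left by 1 (mod 2^14) → 00111011011000 = 3800
0b10101010100010 = 10101010100010
→ XOR → 10010001111010 = 9338
→ shifted right by 2 → 00100100011110 = 2334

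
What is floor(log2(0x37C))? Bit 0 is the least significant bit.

9

0x37C = 1101111100
The topmost 1 is at position 9 (since 2^9 = 512 ≤ 892 < 1024).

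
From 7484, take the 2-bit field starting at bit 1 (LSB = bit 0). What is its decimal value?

2

v = 01110100111100
Shift right by 1: 0111010011110
Mask low 2 bits: 10 = 2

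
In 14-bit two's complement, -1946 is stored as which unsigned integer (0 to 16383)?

1946 in 14 bits: 00011110011010
Invert: 11100001100101
Add 1:  11100001100110 = 14438
(Check: 2^14 - 1946 = 16384 - 1946 = 14438.)

14438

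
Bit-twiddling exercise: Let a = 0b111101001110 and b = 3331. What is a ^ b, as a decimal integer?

a = 111101001110
3331 = 110100000011
XOR → 001001001101 = 589

589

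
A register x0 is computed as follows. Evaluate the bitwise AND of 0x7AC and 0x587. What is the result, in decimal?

1412

0x7AC = 11110101100
0x587 = 10110000111
AND → 10110000100 = 1412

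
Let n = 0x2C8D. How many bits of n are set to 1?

0x2C8D = 10110010001101
Count the 1s: 1 + 1 + 1 + 1 + 1 + 1 + 1 = 7

7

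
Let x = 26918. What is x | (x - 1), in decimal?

x = 110100100100110 = 26918
x - 1 = 110100100100101
OR    = 110100100100111 = 26919
(x | (x - 1) sets all bits below the lowest set bit.)

26919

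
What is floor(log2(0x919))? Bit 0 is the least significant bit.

11

0x919 = 100100011001
The topmost 1 is at position 11 (since 2^11 = 2048 ≤ 2329 < 4096).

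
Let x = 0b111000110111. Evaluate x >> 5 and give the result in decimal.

113

x = 111000110111
shift right by 5 → 000001110001 = 113
(equivalently, floor(3639 / 32))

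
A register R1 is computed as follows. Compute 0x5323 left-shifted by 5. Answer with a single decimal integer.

0x5323 = 00000101001100100011
shift left by 5 → 10100110010001100000 = 681056
(equivalently, 21283 × 2^5 = 21283 × 32)

681056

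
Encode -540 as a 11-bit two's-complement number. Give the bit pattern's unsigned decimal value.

1508

540 in 11 bits: 01000011100
Invert: 10111100011
Add 1:  10111100100 = 1508
(Check: 2^11 - 540 = 2048 - 540 = 1508.)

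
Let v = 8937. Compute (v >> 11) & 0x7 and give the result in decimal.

v = 0010001011101001
Shift right by 11: 00100
Mask low 3 bits: 100 = 4

4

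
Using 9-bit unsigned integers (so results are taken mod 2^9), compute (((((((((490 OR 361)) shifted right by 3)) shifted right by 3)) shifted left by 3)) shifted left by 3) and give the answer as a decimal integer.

448

490 = 111101010
361 = 101101001
→ OR → 111101011 = 491
→ shifted right by 3 → 000111101 = 61
→ shifted right by 3 → 000000111 = 7
→ shifted left by 3 (mod 2^9) → 000111000 = 56
→ shifted left by 3 (mod 2^9) → 111000000 = 448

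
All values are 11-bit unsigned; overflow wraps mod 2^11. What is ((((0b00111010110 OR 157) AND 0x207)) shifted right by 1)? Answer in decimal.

3

0b00111010110 = 00111010110
157 = 00010011101
→ OR → 00111011111 = 479
0x207 = 01000000111
→ AND → 00000000111 = 7
→ shifted right by 1 → 00000000011 = 3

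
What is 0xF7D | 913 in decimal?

4093

0xF7D = 111101111101
913 = 001110010001
 OR → 111111111101 = 4093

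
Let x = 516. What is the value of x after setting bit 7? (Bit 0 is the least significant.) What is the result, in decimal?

x = 01000000100
bit 7 is currently 0; set it via x | (1 << 7) = x | 128
→ 01010000100 = 644

644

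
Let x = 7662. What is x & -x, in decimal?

2

x = 1110111101110 = 7662
-x (two's complement) = …0001000010010
AND   = 0000000000010 = 2
(x & -x isolates the lowest set bit of x.)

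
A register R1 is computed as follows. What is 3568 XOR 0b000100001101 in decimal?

3325

3568 = 110111110000
b = 000100001101
XOR → 110011111101 = 3325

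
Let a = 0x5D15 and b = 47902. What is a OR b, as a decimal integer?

65311

0x5D15 = 0101110100010101
47902 = 1011101100011110
 OR → 1111111100011111 = 65311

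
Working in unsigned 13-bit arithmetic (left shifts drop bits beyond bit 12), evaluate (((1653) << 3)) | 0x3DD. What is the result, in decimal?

1653 = 0011001110101
→ << 3 (mod 2^13) → 1001110101000 = 5032
0x3DD = 0001111011101
→ | → 1001111111101 = 5117

5117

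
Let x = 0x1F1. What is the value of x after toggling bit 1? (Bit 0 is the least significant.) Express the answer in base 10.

x = 111110001
bit 1 is currently 0; toggle it via x ^ (1 << 1) = x ^ 2
→ 111110011 = 499

499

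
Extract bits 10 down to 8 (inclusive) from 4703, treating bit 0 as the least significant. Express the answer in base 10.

2

v = 1001001011111
Shift right by 8: 10010
Mask low 3 bits: 010 = 2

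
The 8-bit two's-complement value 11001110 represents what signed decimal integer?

pattern = 11001110 (MSB is 1 ⇒ negative)
Invert: 00110001, add 1 → 00110010 = 50, so the value is -50.
(Equivalently: 206 - 2^8 = 206 - 256 = -50.)

-50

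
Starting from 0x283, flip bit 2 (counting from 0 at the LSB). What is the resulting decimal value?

x = 01010000011
bit 2 is currently 0; toggle it via x ^ (1 << 2) = x ^ 4
→ 01010000111 = 647

647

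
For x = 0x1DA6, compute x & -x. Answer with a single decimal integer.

2

x = 1110110100110 = 7590
-x (two's complement) = …0001001011010
AND   = 0000000000010 = 2
(x & -x isolates the lowest set bit of x.)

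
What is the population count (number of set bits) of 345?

5

345 = 101011001
Count the 1s: 1 + 1 + 1 + 1 + 1 = 5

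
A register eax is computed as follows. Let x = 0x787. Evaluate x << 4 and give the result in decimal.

0x787 = 000011110000111
shift left by 4 → 111100001110000 = 30832
(equivalently, 1927 × 2^4 = 1927 × 16)

30832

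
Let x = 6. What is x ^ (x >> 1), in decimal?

5

x = 110 = 6
x>>1 = 011
XOR  = 101 = 5
(x ^ (x >> 1) gives the standard binary-reflected Gray code of x.)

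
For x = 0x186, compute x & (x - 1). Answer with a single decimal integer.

388

x = 110000110 = 390
x - 1 = 110000101
AND   = 110000100 = 388
(x & (x - 1) clears the lowest set bit of x.)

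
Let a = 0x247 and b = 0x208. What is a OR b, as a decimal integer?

0x247 = 1001000111
0x208 = 1000001000
 OR → 1001001111 = 591

591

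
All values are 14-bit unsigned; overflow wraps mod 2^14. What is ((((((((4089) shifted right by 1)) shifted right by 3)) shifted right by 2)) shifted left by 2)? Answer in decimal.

252

4089 = 00111111111001
→ shifted right by 1 → 00011111111100 = 2044
→ shifted right by 3 → 00000011111111 = 255
→ shifted right by 2 → 00000000111111 = 63
→ shifted left by 2 (mod 2^14) → 00000011111100 = 252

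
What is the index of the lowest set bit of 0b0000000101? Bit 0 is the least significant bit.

0b0000000101 = 101
Trailing zeros: 0, so the lowest set bit is bit 0 (value 1).

0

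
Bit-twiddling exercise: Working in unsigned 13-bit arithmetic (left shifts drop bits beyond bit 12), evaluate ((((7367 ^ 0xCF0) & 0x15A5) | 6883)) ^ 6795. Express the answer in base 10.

7367 = 1110011000111
0xCF0 = 0110011110000
→ ^ → 1000000110111 = 4151
0x15A5 = 1010110100101
→ & → 1000000100101 = 4133
6883 = 1101011100011
→ | → 1101011100111 = 6887
6795 = 1101010001011
→ ^ → 0000001101100 = 108

108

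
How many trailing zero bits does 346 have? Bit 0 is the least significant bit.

346 = 101011010
Trailing zeros: 1, so the lowest set bit is bit 1 (value 2).

1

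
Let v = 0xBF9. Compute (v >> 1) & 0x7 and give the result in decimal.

v = 101111111001
Shift right by 1: 10111111100
Mask low 3 bits: 100 = 4

4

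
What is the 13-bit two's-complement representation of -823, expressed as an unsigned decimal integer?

7369

823 in 13 bits: 0001100110111
Invert: 1110011001000
Add 1:  1110011001001 = 7369
(Check: 2^13 - 823 = 8192 - 823 = 7369.)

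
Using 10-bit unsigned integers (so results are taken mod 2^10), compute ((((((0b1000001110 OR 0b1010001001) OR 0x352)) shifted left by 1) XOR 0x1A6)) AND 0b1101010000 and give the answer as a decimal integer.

528

0b1000001110 = 1000001110
0b1010001001 = 1010001001
→ OR → 1010001111 = 655
0x352 = 1101010010
→ OR → 1111011111 = 991
→ shifted left by 1 (mod 2^10) → 1110111110 = 958
0x1A6 = 0110100110
→ XOR → 1000011000 = 536
0b1101010000 = 1101010000
→ AND → 1000010000 = 528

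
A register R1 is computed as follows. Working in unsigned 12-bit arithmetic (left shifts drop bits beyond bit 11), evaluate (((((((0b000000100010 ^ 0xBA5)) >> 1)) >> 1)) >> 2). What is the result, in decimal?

0b000000100010 = 000000100010
0xBA5 = 101110100101
→ ^ → 101110000111 = 2951
→ >> 1 → 010111000011 = 1475
→ >> 1 → 001011100001 = 737
→ >> 2 → 000010111000 = 184

184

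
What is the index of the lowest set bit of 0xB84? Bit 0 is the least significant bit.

0xB84 = 101110000100
Trailing zeros: 2, so the lowest set bit is bit 2 (value 4).

2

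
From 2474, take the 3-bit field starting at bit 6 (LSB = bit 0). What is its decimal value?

6

v = 100110101010
Shift right by 6: 100110
Mask low 3 bits: 110 = 6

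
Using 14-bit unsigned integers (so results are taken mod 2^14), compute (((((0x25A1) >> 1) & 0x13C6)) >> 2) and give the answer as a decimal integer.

1200

0x25A1 = 10010110100001
→ >> 1 → 01001011010000 = 4816
0x13C6 = 01001111000110
→ & → 01001011000000 = 4800
→ >> 2 → 00010010110000 = 1200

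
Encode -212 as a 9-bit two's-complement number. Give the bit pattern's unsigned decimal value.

212 in 9 bits: 011010100
Invert: 100101011
Add 1:  100101100 = 300
(Check: 2^9 - 212 = 512 - 212 = 300.)

300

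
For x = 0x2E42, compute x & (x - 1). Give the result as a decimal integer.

11840

x = 10111001000010 = 11842
x - 1 = 10111001000001
AND   = 10111001000000 = 11840
(x & (x - 1) clears the lowest set bit of x.)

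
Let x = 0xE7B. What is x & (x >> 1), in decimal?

x = 111001111011 = 3707
x>>1 = 011100111101
AND  = 011000111001 = 1593
(x & (x >> 1) has a 1 wherever x has two consecutive 1 bits.)

1593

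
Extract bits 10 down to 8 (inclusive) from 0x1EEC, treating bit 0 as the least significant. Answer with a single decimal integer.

v = 1111011101100
Shift right by 8: 11110
Mask low 3 bits: 110 = 6

6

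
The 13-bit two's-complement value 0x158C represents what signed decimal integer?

-2676

pattern = 1010110001100 (MSB is 1 ⇒ negative)
Invert: 0101001110011, add 1 → 0101001110100 = 2676, so the value is -2676.
(Equivalently: 5516 - 2^13 = 5516 - 8192 = -2676.)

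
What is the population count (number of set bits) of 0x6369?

0x6369 = 110001101101001
Count the 1s: 1 + 1 + 1 + 1 + 1 + 1 + 1 + 1 = 8

8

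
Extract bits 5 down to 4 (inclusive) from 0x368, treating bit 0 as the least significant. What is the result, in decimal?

v = 1101101000
Shift right by 4: 110110
Mask low 2 bits: 10 = 2

2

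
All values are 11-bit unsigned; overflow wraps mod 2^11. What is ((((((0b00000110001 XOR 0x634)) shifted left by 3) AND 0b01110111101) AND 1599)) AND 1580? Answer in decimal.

40

0b00000110001 = 00000110001
0x634 = 11000110100
→ XOR → 11000000101 = 1541
→ shifted left by 3 (mod 2^11) → 00000101000 = 40
0b01110111101 = 01110111101
→ AND → 00000101000 = 40
1599 = 11000111111
→ AND → 00000101000 = 40
1580 = 11000101100
→ AND → 00000101000 = 40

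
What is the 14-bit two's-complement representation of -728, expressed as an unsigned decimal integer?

728 in 14 bits: 00001011011000
Invert: 11110100100111
Add 1:  11110100101000 = 15656
(Check: 2^14 - 728 = 16384 - 728 = 15656.)

15656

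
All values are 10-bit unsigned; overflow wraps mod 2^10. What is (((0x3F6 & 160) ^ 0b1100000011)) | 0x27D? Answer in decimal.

1023

0x3F6 = 1111110110
160 = 0010100000
→ & → 0010100000 = 160
0b1100000011 = 1100000011
→ ^ → 1110100011 = 931
0x27D = 1001111101
→ | → 1111111111 = 1023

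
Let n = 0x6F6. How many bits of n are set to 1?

8

0x6F6 = 11011110110
Count the 1s: 1 + 1 + 1 + 1 + 1 + 1 + 1 + 1 = 8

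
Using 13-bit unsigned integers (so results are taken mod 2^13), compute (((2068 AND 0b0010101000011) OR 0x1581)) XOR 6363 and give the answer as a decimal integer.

3418

2068 = 0100000010100
0b0010101000011 = 0010101000011
→ AND → 0000000000000 = 0
0x1581 = 1010110000001
→ OR → 1010110000001 = 5505
6363 = 1100011011011
→ XOR → 0110101011010 = 3418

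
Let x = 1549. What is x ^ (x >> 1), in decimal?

x = 11000001101 = 1549
x>>1 = 01100000110
XOR  = 10100001011 = 1291
(x ^ (x >> 1) gives the standard binary-reflected Gray code of x.)

1291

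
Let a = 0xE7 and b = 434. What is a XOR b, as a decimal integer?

341

0xE7 = 011100111
434 = 110110010
XOR → 101010101 = 341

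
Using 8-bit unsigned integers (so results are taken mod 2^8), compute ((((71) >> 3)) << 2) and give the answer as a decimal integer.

71 = 01000111
→ >> 3 → 00001000 = 8
→ << 2 (mod 2^8) → 00100000 = 32

32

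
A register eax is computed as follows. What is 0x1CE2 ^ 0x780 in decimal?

0x1CE2 = 1110011100010
0x780 = 0011110000000
XOR → 1101101100010 = 7010

7010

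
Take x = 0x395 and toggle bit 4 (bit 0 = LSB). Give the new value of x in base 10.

901

x = 1110010101
bit 4 is currently 1; toggle it via x ^ (1 << 4) = x ^ 16
→ 1110000101 = 901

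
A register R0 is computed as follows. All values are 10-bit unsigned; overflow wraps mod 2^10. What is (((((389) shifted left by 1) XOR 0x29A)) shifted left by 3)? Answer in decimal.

128

389 = 0110000101
→ shifted left by 1 (mod 2^10) → 1100001010 = 778
0x29A = 1010011010
→ XOR → 0110010000 = 400
→ shifted left by 3 (mod 2^10) → 0010000000 = 128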